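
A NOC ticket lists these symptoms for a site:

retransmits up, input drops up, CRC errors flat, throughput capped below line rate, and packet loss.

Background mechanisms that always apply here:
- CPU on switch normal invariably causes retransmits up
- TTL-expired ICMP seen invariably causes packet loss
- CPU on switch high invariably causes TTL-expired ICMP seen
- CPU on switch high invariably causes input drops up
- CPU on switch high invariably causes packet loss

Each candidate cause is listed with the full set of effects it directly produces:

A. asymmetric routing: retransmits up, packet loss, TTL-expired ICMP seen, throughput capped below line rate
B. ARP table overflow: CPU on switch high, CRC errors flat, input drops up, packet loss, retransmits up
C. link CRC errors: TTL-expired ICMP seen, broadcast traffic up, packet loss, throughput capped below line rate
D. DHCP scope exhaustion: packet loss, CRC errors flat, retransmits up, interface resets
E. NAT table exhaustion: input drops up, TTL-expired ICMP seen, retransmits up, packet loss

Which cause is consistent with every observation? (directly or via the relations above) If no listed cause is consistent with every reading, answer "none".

none

For each candidate, compare predicted effects to what was observed:
(A) asymmetric routing — retransmits up ✓; input drops up ✗; CRC errors flat ✗; throughput capped below line rate ✓; packet loss ✓
(B) ARP table overflow — retransmits up ✓; input drops up ✓; CRC errors flat ✓; throughput capped below line rate ✗; packet loss ✓
(C) link CRC errors — does not account for retransmits up, input drops up, CRC errors flat
(D) DHCP scope exhaustion — retransmits up ✓; input drops up ✗; CRC errors flat ✓; throughput capped below line rate ✗; packet loss ✓
(E) NAT table exhaustion — does not account for CRC errors flat, throughput capped below line rate
None of the listed candidates fits everything.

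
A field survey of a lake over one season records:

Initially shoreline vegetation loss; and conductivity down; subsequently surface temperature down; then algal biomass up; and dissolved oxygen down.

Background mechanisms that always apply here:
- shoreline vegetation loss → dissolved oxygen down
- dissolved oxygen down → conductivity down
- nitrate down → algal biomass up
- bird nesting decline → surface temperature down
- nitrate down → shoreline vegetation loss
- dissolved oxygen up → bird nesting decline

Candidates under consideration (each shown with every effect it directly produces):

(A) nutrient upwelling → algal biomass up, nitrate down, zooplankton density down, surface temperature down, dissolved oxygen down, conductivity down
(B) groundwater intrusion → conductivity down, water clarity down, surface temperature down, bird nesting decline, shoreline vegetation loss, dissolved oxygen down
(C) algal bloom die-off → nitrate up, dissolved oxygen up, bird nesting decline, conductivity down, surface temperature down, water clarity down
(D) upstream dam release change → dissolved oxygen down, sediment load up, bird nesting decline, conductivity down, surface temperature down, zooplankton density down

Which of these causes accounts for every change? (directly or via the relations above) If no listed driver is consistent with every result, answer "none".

Checking each candidate against the observations:
(A) nutrient upwelling — accounts for every observation (shoreline vegetation loss via nitrate down → shoreline vegetation loss)
(B) groundwater intrusion — shoreline vegetation loss match; conductivity down match; surface temperature down match; algal biomass up miss; dissolved oxygen down match
(C) algal bloom die-off — shoreline vegetation loss miss; conductivity down match; surface temperature down match; algal biomass up miss; dissolved oxygen down miss
(D) upstream dam release change — does not account for shoreline vegetation loss, algal biomass up
(A) alone accounts for all the evidence.

A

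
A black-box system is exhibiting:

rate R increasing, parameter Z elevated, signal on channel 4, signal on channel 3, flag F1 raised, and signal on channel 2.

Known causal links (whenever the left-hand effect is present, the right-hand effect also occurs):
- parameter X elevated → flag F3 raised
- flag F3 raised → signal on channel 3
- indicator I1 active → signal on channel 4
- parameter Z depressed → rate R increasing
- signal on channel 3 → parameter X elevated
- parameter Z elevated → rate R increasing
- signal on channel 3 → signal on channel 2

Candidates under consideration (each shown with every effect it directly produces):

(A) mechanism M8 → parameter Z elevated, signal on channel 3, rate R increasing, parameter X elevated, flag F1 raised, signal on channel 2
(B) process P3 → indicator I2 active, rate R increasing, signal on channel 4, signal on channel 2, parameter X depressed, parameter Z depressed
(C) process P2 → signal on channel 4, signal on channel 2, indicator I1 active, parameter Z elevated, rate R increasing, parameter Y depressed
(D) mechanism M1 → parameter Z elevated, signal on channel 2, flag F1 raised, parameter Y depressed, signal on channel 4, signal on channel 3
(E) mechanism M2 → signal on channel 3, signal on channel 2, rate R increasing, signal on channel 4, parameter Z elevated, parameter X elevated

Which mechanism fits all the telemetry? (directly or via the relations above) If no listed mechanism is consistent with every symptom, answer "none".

D

Testing each hypothesis:
(A) mechanism M8 — rate R increasing match; parameter Z elevated match; signal on channel 4 miss; signal on channel 3 match; flag F1 raised match; signal on channel 2 match
(B) process P3 — rate R increasing match; parameter Z elevated miss; signal on channel 4 match; signal on channel 3 miss; flag F1 raised miss; signal on channel 2 match
(C) process P2 — rate R increasing match; parameter Z elevated match; signal on channel 4 match; signal on channel 3 miss; flag F1 raised miss; signal on channel 2 match
(D) mechanism M1 — rate R increasing match (through parameter Z elevated → rate R increasing); parameter Z elevated match; signal on channel 4 match; signal on channel 3 match; flag F1 raised match; signal on channel 2 match
(E) mechanism M2 — rate R increasing match; parameter Z elevated match; signal on channel 4 match; signal on channel 3 match; flag F1 raised miss; signal on channel 2 match
Only (D) is consistent with every observation.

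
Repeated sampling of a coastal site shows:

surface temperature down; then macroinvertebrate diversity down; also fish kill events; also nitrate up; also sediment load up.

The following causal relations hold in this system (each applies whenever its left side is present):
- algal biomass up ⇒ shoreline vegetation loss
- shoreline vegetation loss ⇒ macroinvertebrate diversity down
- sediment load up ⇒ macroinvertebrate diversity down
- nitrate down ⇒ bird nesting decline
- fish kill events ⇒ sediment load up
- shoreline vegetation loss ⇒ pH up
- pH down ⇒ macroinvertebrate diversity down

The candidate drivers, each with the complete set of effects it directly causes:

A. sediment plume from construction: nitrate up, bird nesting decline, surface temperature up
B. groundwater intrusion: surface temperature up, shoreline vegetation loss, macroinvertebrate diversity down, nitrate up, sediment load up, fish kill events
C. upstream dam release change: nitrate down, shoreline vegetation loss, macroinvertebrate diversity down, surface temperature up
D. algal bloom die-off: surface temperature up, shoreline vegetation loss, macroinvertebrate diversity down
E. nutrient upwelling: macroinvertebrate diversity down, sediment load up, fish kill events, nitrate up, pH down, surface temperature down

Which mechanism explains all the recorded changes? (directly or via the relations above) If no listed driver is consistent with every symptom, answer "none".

E

Testing each hypothesis:
(A) sediment plume from construction — fails on surface temperature down, macroinvertebrate diversity down, fish kill events, sediment load up (predicts surface temperature up, not surface temperature down)
(B) groundwater intrusion — fails on surface temperature down (predicts surface temperature up, not surface temperature down)
(C) upstream dam release change — surface temperature down miss; macroinvertebrate diversity down match; fish kill events miss; nitrate up miss; sediment load up miss
(D) algal bloom die-off — surface temperature down miss; macroinvertebrate diversity down match; fish kill events miss; nitrate up miss; sediment load up miss
(E) nutrient upwelling — surface temperature down match; macroinvertebrate diversity down match; fish kill events match; nitrate up match; sediment load up match
(E) alone accounts for all the evidence.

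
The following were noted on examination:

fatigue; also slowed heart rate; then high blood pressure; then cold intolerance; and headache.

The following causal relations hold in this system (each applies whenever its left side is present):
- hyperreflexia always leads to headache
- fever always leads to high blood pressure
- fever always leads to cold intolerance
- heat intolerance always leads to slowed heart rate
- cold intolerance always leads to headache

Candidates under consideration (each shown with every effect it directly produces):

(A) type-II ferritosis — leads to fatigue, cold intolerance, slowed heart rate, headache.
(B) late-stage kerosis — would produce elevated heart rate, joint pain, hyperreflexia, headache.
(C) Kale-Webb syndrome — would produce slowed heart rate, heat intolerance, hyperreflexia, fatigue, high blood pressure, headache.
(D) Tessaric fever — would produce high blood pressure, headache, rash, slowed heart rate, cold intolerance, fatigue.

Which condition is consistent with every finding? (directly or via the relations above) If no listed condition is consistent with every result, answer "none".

Per-candidate check:
(A) type-II ferritosis — does not account for high blood pressure
(B) late-stage kerosis — fails on fatigue, slowed heart rate, high blood pressure, cold intolerance (predicts elevated heart rate, not slowed heart rate)
(C) Kale-Webb syndrome — fatigue yes; slowed heart rate yes; high blood pressure yes; cold intolerance NO; headache yes
(D) Tessaric fever — accounts for every observation
Only (D) is consistent with every observation.

D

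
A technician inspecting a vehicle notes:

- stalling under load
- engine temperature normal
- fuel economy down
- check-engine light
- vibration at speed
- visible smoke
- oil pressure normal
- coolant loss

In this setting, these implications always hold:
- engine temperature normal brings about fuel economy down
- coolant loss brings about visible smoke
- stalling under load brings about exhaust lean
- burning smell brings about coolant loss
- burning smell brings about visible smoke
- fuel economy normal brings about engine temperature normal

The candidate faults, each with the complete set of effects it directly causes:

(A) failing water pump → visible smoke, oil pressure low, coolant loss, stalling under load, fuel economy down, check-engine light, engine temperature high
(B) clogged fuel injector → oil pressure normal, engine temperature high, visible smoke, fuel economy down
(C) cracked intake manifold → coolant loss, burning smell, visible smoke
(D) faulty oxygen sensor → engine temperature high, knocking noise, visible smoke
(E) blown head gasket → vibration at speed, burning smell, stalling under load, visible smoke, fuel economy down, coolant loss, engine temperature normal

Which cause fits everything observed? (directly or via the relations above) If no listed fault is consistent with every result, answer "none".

none

Testing each hypothesis:
(A) failing water pump — fails on engine temperature normal, vibration at speed, oil pressure normal (predicts engine temperature high, not engine temperature normal; predicts oil pressure low, not oil pressure normal)
(B) clogged fuel injector — stalling under load -; engine temperature normal -; fuel economy down +; check-engine light -; vibration at speed -; visible smoke +; oil pressure normal +; coolant loss -
(C) cracked intake manifold — does not account for stalling under load, engine temperature normal, fuel economy down, check-engine light, vibration at speed, oil pressure normal
(D) faulty oxygen sensor — stalling under load -; engine temperature normal -; fuel economy down -; check-engine light -; vibration at speed -; visible smoke +; oil pressure normal -; coolant loss -
(E) blown head gasket — stalling under load +; engine temperature normal +; fuel economy down +; check-engine light -; vibration at speed +; visible smoke +; oil pressure normal -; coolant loss +
None of the listed candidates fits everything.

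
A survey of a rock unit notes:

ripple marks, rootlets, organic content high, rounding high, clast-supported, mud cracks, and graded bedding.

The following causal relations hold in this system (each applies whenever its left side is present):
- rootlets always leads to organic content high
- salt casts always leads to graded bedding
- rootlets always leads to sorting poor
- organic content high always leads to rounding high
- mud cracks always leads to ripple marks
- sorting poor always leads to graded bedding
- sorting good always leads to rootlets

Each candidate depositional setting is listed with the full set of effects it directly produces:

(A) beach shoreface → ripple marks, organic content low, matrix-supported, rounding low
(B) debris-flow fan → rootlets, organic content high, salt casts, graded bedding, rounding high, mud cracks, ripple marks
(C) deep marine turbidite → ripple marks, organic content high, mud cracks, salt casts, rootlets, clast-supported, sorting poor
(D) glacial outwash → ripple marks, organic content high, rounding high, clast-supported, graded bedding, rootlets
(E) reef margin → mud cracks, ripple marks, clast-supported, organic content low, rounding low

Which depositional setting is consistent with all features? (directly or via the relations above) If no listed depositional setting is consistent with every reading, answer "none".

Checking each candidate against the observations:
(A) beach shoreface — fails on rootlets, organic content high, rounding high, clast-supported, mud cracks, graded bedding (predicts organic content low, not organic content high; predicts rounding low, not rounding high; predicts matrix-supported, not clast-supported)
(B) debris-flow fan — does not account for clast-supported
(C) deep marine turbidite — accounts for every observation (rounding high by organic content high → rounding high)
(D) glacial outwash — ripple marks +; rootlets +; organic content high +; rounding high +; clast-supported +; mud cracks -; graded bedding +
(E) reef margin — fails on rootlets, organic content high, rounding high, graded bedding (predicts organic content low, not organic content high; predicts rounding low, not rounding high)
(C) alone accounts for all the evidence.

C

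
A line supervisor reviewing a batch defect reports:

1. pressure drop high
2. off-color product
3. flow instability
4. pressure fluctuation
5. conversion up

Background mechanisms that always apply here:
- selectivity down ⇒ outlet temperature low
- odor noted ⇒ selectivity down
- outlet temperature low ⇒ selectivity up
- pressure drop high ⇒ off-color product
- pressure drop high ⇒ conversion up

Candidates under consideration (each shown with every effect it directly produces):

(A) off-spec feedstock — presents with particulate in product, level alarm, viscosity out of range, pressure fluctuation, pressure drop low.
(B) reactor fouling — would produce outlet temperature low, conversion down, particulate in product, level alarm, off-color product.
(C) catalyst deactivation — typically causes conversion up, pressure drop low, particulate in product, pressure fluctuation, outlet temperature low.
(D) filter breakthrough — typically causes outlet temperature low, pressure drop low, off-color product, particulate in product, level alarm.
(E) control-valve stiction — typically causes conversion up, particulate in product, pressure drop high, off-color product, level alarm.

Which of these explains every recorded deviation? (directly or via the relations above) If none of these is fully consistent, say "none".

none

Testing each hypothesis:
(A) off-spec feedstock — fails on pressure drop high, off-color product, flow instability, conversion up (predicts pressure drop low, not pressure drop high)
(B) reactor fouling — fails on pressure drop high, flow instability, pressure fluctuation, conversion up (predicts conversion down, not conversion up)
(C) catalyst deactivation — pressure drop high ✗; off-color product ✗; flow instability ✗; pressure fluctuation ✓; conversion up ✓
(D) filter breakthrough — pressure drop high ✗; off-color product ✓; flow instability ✗; pressure fluctuation ✗; conversion up ✗
(E) control-valve stiction — pressure drop high ✓; off-color product ✓; flow instability ✗; pressure fluctuation ✗; conversion up ✓
None of the listed candidates fits everything.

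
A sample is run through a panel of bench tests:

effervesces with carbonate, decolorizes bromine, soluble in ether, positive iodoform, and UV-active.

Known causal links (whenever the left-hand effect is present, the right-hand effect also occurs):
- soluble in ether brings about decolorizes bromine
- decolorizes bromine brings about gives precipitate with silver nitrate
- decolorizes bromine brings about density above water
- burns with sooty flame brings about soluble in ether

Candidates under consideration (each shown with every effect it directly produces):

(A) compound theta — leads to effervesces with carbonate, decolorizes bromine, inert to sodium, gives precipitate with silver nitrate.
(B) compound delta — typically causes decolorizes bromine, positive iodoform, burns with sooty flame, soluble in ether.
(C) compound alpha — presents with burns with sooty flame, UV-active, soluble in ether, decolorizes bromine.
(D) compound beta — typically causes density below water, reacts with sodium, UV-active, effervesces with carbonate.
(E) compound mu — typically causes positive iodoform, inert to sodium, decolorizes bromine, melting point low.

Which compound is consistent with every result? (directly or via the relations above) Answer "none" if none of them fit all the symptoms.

none

Per-candidate check:
(A) compound theta — does not account for soluble in ether, positive iodoform, UV-active
(B) compound delta — effervesces with carbonate -; decolorizes bromine +; soluble in ether +; positive iodoform +; UV-active -
(C) compound alpha — does not account for effervesces with carbonate, positive iodoform
(D) compound beta — effervesces with carbonate +; decolorizes bromine -; soluble in ether -; positive iodoform -; UV-active +
(E) compound mu — does not account for effervesces with carbonate, soluble in ether, UV-active
Every candidate fails on at least one observation.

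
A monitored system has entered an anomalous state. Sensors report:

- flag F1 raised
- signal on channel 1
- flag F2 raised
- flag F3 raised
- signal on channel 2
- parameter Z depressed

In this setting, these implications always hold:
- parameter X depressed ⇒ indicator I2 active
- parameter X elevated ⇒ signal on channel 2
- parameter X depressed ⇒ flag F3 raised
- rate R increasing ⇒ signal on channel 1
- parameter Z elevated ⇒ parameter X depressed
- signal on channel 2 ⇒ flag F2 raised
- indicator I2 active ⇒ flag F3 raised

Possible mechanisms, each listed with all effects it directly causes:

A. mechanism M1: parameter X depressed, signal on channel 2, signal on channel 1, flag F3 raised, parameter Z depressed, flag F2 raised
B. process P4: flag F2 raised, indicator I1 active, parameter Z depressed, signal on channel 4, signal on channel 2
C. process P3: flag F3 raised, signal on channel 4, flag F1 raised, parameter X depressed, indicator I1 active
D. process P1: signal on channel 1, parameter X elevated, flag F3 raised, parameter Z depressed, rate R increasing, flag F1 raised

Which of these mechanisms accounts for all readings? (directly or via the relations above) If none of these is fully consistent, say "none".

D

Per-candidate check:
(A) mechanism M1 — does not account for flag F1 raised
(B) process P4 — does not account for flag F1 raised, signal on channel 1, flag F3 raised
(C) process P3 — flag F1 raised yes; signal on channel 1 NO; flag F2 raised NO; flag F3 raised yes; signal on channel 2 NO; parameter Z depressed NO
(D) process P1 — accounts for every observation (flag F2 raised through parameter X elevated → signal on channel 2 → flag F2 raised)
Only (D) is consistent with every observation.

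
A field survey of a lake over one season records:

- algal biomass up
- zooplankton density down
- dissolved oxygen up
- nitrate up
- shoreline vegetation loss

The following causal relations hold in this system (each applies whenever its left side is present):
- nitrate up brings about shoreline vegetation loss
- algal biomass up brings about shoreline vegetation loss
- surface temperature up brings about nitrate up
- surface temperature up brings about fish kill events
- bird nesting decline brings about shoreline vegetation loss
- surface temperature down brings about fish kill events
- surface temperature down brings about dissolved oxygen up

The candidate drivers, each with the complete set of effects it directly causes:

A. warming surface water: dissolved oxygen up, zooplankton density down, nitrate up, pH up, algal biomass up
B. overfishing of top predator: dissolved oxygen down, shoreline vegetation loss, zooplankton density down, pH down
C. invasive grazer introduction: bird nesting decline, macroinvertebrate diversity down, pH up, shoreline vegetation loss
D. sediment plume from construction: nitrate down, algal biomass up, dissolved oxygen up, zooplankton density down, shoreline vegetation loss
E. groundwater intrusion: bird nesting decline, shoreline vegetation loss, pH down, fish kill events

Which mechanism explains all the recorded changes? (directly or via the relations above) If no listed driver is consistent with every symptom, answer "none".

Per-candidate check:
(A) warming surface water — algal biomass up +; zooplankton density down +; dissolved oxygen up +; nitrate up +; shoreline vegetation loss + (via nitrate up → shoreline vegetation loss)
(B) overfishing of top predator — fails on algal biomass up, dissolved oxygen up, nitrate up (predicts dissolved oxygen down, not dissolved oxygen up)
(C) invasive grazer introduction — does not account for algal biomass up, zooplankton density down, dissolved oxygen up, nitrate up
(D) sediment plume from construction — fails on nitrate up (predicts nitrate down, not nitrate up)
(E) groundwater intrusion — algal biomass up -; zooplankton density down -; dissolved oxygen up -; nitrate up -; shoreline vegetation loss +
(A) alone accounts for all the evidence.

A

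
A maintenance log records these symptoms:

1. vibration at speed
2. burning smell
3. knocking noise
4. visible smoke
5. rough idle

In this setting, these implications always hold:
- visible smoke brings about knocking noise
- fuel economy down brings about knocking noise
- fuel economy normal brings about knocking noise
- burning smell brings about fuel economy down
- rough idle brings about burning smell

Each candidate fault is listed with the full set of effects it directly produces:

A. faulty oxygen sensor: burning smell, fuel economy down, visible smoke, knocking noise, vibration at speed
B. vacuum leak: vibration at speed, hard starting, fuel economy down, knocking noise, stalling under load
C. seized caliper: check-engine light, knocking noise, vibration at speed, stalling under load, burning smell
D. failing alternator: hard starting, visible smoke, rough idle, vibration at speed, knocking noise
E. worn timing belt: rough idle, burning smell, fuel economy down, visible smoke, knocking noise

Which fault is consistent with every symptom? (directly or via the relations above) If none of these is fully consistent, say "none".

Checking each candidate against the observations:
(A) faulty oxygen sensor — vibration at speed match; burning smell match; knocking noise match; visible smoke match; rough idle miss
(B) vacuum leak — vibration at speed match; burning smell miss; knocking noise match; visible smoke miss; rough idle miss
(C) seized caliper — vibration at speed match; burning smell match; knocking noise match; visible smoke miss; rough idle miss
(D) failing alternator — accounts for every observation (burning smell via rough idle → burning smell)
(E) worn timing belt — vibration at speed miss; burning smell match; knocking noise match; visible smoke match; rough idle match
Only (D) is consistent with every observation.

D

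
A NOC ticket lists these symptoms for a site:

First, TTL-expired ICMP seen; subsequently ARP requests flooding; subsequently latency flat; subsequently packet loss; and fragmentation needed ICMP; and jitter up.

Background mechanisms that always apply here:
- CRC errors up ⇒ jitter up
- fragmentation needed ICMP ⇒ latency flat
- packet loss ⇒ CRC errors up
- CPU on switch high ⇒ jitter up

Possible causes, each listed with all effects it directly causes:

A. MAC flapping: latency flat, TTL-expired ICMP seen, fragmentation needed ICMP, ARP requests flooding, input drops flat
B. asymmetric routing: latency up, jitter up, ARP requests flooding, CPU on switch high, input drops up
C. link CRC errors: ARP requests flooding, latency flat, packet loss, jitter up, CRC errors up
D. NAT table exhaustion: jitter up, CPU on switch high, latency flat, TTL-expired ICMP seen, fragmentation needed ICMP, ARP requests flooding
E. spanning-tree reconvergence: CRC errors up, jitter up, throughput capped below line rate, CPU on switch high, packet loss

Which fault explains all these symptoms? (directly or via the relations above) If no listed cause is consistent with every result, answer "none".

Checking each candidate against the observations:
(A) MAC flapping — TTL-expired ICMP seen ✓; ARP requests flooding ✓; latency flat ✓; packet loss ✗; fragmentation needed ICMP ✓; jitter up ✗
(B) asymmetric routing — TTL-expired ICMP seen ✗; ARP requests flooding ✓; latency flat ✗; packet loss ✗; fragmentation needed ICMP ✗; jitter up ✓
(C) link CRC errors — TTL-expired ICMP seen ✗; ARP requests flooding ✓; latency flat ✓; packet loss ✓; fragmentation needed ICMP ✗; jitter up ✓
(D) NAT table exhaustion — TTL-expired ICMP seen ✓; ARP requests flooding ✓; latency flat ✓; packet loss ✗; fragmentation needed ICMP ✓; jitter up ✓
(E) spanning-tree reconvergence — TTL-expired ICMP seen ✗; ARP requests flooding ✗; latency flat ✗; packet loss ✓; fragmentation needed ICMP ✗; jitter up ✓
None of the listed candidates fits everything.

none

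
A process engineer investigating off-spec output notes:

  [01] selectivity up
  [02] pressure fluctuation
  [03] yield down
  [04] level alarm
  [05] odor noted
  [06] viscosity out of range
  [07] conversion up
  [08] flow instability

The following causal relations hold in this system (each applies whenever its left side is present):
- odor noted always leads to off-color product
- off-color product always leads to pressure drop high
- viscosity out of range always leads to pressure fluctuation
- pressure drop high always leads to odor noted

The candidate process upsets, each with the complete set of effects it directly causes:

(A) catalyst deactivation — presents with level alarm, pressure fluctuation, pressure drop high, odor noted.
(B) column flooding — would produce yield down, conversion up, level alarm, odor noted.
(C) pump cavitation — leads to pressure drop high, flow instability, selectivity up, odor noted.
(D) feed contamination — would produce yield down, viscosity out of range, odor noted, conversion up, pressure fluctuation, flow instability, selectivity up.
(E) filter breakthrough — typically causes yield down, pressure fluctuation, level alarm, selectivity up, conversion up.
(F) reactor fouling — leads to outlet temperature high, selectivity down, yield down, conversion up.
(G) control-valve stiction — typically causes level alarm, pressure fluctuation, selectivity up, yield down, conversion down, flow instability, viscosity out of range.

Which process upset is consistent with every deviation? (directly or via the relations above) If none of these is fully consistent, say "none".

Testing each hypothesis:
(A) catalyst deactivation — does not account for selectivity up, yield down, viscosity out of range, conversion up, flow instability
(B) column flooding — selectivity up ✗; pressure fluctuation ✗; yield down ✓; level alarm ✓; odor noted ✓; viscosity out of range ✗; conversion up ✓; flow instability ✗
(C) pump cavitation — selectivity up ✓; pressure fluctuation ✗; yield down ✗; level alarm ✗; odor noted ✓; viscosity out of range ✗; conversion up ✗; flow instability ✓
(D) feed contamination — selectivity up ✓; pressure fluctuation ✓; yield down ✓; level alarm ✗; odor noted ✓; viscosity out of range ✓; conversion up ✓; flow instability ✓
(E) filter breakthrough — selectivity up ✓; pressure fluctuation ✓; yield down ✓; level alarm ✓; odor noted ✗; viscosity out of range ✗; conversion up ✓; flow instability ✗
(F) reactor fouling — fails on selectivity up, pressure fluctuation, level alarm, odor noted, viscosity out of range, flow instability (predicts selectivity down, not selectivity up)
(G) control-valve stiction — fails on odor noted, conversion up (predicts conversion down, not conversion up)
None of the listed candidates fits everything.

none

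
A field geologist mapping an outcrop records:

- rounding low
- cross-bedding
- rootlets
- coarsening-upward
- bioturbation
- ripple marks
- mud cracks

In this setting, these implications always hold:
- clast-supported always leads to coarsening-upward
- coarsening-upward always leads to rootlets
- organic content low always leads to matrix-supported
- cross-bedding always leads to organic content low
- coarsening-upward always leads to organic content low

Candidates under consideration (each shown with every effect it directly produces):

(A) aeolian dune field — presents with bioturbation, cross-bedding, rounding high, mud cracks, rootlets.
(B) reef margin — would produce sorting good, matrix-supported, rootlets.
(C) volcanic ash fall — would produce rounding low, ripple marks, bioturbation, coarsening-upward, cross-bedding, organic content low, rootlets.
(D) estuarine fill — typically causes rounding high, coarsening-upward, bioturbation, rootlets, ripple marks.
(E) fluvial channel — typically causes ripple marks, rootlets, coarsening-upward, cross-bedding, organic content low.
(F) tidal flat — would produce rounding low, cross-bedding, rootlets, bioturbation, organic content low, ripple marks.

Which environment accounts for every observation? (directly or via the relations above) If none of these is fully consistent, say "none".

Testing each hypothesis:
(A) aeolian dune field — fails on rounding low, coarsening-upward, ripple marks (predicts rounding high, not rounding low)
(B) reef margin — rounding low ✗; cross-bedding ✗; rootlets ✓; coarsening-upward ✗; bioturbation ✗; ripple marks ✗; mud cracks ✗
(C) volcanic ash fall — rounding low ✓; cross-bedding ✓; rootlets ✓; coarsening-upward ✓; bioturbation ✓; ripple marks ✓; mud cracks ✗
(D) estuarine fill — rounding low ✗; cross-bedding ✗; rootlets ✓; coarsening-upward ✓; bioturbation ✓; ripple marks ✓; mud cracks ✗
(E) fluvial channel — rounding low ✗; cross-bedding ✓; rootlets ✓; coarsening-upward ✓; bioturbation ✗; ripple marks ✓; mud cracks ✗
(F) tidal flat — rounding low ✓; cross-bedding ✓; rootlets ✓; coarsening-upward ✗; bioturbation ✓; ripple marks ✓; mud cracks ✗
Every candidate fails on at least one observation.

none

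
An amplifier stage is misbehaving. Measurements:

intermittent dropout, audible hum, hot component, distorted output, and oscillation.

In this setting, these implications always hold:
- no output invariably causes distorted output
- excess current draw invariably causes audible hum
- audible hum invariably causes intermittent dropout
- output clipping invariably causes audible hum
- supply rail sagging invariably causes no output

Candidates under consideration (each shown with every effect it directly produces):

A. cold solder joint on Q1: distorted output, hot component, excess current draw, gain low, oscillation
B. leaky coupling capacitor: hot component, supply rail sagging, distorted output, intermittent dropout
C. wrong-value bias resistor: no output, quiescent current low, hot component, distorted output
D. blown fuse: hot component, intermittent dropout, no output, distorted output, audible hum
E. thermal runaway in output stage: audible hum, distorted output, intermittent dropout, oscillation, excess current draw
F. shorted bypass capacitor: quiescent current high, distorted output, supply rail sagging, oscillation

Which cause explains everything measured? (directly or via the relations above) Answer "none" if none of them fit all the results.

For each candidate, compare predicted effects to what was observed:
(A) cold solder joint on Q1 — intermittent dropout yes (via excess current draw → audible hum → intermittent dropout); audible hum yes (via excess current draw → audible hum); hot component yes; distorted output yes; oscillation yes
(B) leaky coupling capacitor — intermittent dropout yes; audible hum NO; hot component yes; distorted output yes; oscillation NO
(C) wrong-value bias resistor — intermittent dropout NO; audible hum NO; hot component yes; distorted output yes; oscillation NO
(D) blown fuse — does not account for oscillation
(E) thermal runaway in output stage — does not account for hot component
(F) shorted bypass capacitor — intermittent dropout NO; audible hum NO; hot component NO; distorted output yes; oscillation yes
(A) alone accounts for all the evidence.

A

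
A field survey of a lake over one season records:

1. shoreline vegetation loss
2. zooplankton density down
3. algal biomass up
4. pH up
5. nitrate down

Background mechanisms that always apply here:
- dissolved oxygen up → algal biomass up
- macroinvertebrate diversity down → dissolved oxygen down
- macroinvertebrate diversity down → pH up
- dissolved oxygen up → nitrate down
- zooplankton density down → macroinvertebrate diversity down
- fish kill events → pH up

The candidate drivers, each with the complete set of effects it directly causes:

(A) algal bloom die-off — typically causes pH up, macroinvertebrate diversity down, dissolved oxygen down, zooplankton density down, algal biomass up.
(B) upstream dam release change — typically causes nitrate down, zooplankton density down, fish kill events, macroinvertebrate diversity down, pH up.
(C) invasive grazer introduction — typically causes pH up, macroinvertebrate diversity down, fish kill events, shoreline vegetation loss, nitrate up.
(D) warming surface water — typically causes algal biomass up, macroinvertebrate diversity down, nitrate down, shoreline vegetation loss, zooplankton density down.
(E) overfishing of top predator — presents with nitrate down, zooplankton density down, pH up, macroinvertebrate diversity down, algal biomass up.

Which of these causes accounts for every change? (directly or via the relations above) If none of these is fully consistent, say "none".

D

For each candidate, compare predicted effects to what was observed:
(A) algal bloom die-off — does not account for shoreline vegetation loss, nitrate down
(B) upstream dam release change — shoreline vegetation loss ✗; zooplankton density down ✓; algal biomass up ✗; pH up ✓; nitrate down ✓
(C) invasive grazer introduction — fails on zooplankton density down, algal biomass up, nitrate down (predicts nitrate up, not nitrate down)
(D) warming surface water — accounts for every observation (pH up via macroinvertebrate diversity down → pH up)
(E) overfishing of top predator — does not account for shoreline vegetation loss
(D) is the only candidate with no mismatches.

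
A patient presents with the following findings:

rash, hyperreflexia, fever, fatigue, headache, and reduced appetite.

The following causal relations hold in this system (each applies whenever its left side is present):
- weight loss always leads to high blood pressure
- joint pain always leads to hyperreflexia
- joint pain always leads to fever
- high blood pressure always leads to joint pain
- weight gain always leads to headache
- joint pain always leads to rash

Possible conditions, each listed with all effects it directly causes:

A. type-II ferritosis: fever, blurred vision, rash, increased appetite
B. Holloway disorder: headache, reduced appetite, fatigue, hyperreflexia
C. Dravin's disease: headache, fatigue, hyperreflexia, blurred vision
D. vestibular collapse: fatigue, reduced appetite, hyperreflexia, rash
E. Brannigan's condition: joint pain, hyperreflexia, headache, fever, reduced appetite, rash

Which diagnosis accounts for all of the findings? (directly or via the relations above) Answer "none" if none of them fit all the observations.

Testing each hypothesis:
(A) type-II ferritosis — rash +; hyperreflexia -; fever +; fatigue -; headache -; reduced appetite -
(B) Holloway disorder — rash -; hyperreflexia +; fever -; fatigue +; headache +; reduced appetite +
(C) Dravin's disease — rash -; hyperreflexia +; fever -; fatigue +; headache +; reduced appetite -
(D) vestibular collapse — rash +; hyperreflexia +; fever -; fatigue +; headache -; reduced appetite +
(E) Brannigan's condition — does not account for fatigue
None of the listed candidates fits everything.

none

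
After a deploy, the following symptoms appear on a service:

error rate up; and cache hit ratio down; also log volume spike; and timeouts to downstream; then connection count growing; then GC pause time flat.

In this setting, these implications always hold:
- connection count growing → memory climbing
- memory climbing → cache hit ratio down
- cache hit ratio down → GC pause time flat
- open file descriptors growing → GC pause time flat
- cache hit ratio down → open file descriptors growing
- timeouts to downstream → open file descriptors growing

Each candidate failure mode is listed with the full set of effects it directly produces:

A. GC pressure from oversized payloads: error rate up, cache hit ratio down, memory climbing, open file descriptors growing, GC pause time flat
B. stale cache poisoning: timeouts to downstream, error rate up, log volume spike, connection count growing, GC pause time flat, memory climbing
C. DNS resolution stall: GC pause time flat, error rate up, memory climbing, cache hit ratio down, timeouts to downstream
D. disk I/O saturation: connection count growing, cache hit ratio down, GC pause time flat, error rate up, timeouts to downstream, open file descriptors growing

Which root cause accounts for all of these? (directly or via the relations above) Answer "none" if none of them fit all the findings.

B

Checking each candidate against the observations:
(A) GC pressure from oversized payloads — does not account for log volume spike, timeouts to downstream, connection count growing
(B) stale cache poisoning — error rate up +; cache hit ratio down + (by memory climbing → cache hit ratio down); log volume spike +; timeouts to downstream +; connection count growing +; GC pause time flat +
(C) DNS resolution stall — does not account for log volume spike, connection count growing
(D) disk I/O saturation — error rate up +; cache hit ratio down +; log volume spike -; timeouts to downstream +; connection count growing +; GC pause time flat +
(B) alone accounts for all the evidence.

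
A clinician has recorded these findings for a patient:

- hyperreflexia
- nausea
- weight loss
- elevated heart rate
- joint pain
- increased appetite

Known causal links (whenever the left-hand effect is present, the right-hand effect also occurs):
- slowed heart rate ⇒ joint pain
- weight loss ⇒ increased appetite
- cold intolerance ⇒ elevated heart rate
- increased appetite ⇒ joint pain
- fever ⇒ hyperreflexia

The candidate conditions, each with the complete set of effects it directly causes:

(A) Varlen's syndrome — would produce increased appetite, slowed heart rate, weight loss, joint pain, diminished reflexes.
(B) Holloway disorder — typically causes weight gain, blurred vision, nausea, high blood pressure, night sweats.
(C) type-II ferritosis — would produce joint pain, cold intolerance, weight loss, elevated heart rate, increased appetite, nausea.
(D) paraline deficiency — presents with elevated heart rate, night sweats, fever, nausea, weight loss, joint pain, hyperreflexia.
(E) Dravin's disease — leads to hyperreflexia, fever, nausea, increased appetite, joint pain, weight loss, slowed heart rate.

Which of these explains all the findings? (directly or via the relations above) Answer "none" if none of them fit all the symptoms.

D

Testing each hypothesis:
(A) Varlen's syndrome — hyperreflexia ✗; nausea ✗; weight loss ✓; elevated heart rate ✗; joint pain ✓; increased appetite ✓
(B) Holloway disorder — fails on hyperreflexia, weight loss, elevated heart rate, joint pain, increased appetite (predicts weight gain, not weight loss)
(C) type-II ferritosis — hyperreflexia ✗; nausea ✓; weight loss ✓; elevated heart rate ✓; joint pain ✓; increased appetite ✓
(D) paraline deficiency — accounts for every observation (increased appetite by weight loss → increased appetite)
(E) Dravin's disease — hyperreflexia ✓; nausea ✓; weight loss ✓; elevated heart rate ✗; joint pain ✓; increased appetite ✓
Only (D) is consistent with every observation.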